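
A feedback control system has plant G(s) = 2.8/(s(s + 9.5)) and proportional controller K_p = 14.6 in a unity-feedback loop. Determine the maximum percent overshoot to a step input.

Closed-loop characteristic equation: s² + 9.5s + 40.88 = 0, so ω_n = 6.394 rad/s and ζ = 9.5/(2·6.394) = 0.7429.
%OS = 100·exp(−πζ/√(1−ζ²)) = 100·exp(−π·0.7429/√0.4481) = 3.06%.

3.06%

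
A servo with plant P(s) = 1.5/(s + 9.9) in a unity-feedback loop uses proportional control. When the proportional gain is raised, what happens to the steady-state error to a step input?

decrease

The position error constant K_pos = K_p·P(0) grows with K_p, and e_ss = 1/(1+K_pos) falls.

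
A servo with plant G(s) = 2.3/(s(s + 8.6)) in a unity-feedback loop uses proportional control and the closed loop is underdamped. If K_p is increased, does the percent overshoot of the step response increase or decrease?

Characteristic equation s² + 8.6s + K_p·2.3 = 0: raising K_p raises ω_n while 2ζω_n = 8.6 is fixed, so ζ falls and overshoot grows.

increase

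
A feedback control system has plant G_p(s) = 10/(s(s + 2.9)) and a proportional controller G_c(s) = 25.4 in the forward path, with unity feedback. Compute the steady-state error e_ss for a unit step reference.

0

The open loop G_c(s)G_p(s) has a pole at the origin (type 1), so the static position error constant is infinite and e_ss = 1/(1+∞) = 0.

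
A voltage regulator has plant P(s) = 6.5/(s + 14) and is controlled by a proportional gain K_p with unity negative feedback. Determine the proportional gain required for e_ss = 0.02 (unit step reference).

The loop is type 0, so e_ss(step) = 1/(1 + K_pos) with K_pos = K_p·P(0).
P(0) = 0.4643. Require 1/(1 + K_p·0.4643) = 0.02, so 1 + 0.4643·K_p = 50.
K_p = (50 − 1)/0.4643 = 106.

K_p = 106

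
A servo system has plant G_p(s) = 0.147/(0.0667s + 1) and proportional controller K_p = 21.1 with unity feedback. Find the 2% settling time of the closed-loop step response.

T_s ≈ 0.065 s

Closed loop: T(s) = K_p·G_p/(1+K_p·G_p) = 3.102/(0.0667s + 1 + 3.102), with pole at s = −(1 + 3.102)/0.0667 = −61.49.
τ = 1/61.49 = 0.01626 s, so 2% settling time ≈ 4τ = 0.065 s.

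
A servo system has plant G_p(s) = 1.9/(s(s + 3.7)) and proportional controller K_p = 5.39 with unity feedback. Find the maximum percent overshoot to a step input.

10.8%

Closed-loop characteristic equation: s² + 3.7s + 10.24 = 0, so ω_n = 3.2 rad/s and ζ = 3.7/(2·3.2) = 0.5781.
%OS = 100·exp(−πζ/√(1−ζ²)) = 100·exp(−π·0.5781/√0.6658) = 10.8%.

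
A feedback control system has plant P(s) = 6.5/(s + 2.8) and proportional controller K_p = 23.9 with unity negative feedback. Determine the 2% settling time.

Closed-loop transfer function: T(s) = K_p·P(s)/(1 + K_p·P(s)) = 155.3/(s + 2.8 + 155.3) = 155.3/(s + 158.2).
Time constant τ = 1/158.2 = 0.006323 s, so the 2% settling time is about 4τ = 0.0253 s.

T_s ≈ 0.0253 s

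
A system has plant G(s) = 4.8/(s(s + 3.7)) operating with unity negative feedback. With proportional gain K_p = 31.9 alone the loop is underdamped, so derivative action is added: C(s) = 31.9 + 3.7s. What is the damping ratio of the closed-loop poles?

Forward path: (31.9 + 3.7s)·4.8/(s(s+3.7)). The closed-loop characteristic equation is s² + (3.7 + 4.8·3.7)s + 4.8·31.9 = 0.
That is s² + 21.46s + 153.1 = 0, so ω_n = 12.37 rad/s and ζ = 21.46/(2·12.37) = 0.8671.

ζ = 0.867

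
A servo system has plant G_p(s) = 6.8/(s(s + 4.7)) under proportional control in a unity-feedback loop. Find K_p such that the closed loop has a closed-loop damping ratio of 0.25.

K_p = 13

Closed-loop characteristic equation: s² + 4.7s + K_p·6.8 = 0.
So ω_n = √(6.8K_p) and 2ζω_n = 4.7, giving ζ = 4.7/(2√(6.8K_p)).
Setting ζ = 0.25: √(6.8K_p) = 4.7/(2·0.25) = 9.4, so K_p = 88.36/6.8 = 13.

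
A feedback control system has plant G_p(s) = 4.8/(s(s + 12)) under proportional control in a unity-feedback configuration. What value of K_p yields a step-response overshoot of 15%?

From %OS = 100·exp(−πζ/√(1−ζ²)) = 15%, ζ = −ln(0.15)/√(π²+ln²(0.15)) = 0.5169.
Characteristic equation s² + 12s + 4.8K_p = 0 gives ζ = 12/(2√(4.8K_p)).
Setting ζ = 0.5169: √(4.8K_p) = 12/(2·0.5169) = 11.61, so K_p = 134.7/4.8 = 28.1.

K_p = 28.1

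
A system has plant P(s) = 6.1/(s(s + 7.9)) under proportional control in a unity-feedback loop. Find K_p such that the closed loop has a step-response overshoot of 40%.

K_p = 32.6

From %OS = 100·exp(−πζ/√(1−ζ²)) = 40%, ζ = −ln(0.4)/√(π²+ln²(0.4)) = 0.28.
Characteristic equation s² + 7.9s + 6.1K_p = 0 gives ζ = 7.9/(2√(6.1K_p)).
Setting ζ = 0.28: √(6.1K_p) = 7.9/(2·0.28) = 14.11, so K_p = 199/6.1 = 32.6.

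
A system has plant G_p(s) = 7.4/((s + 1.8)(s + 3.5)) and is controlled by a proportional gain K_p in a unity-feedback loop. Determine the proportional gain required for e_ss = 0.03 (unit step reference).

For a type-0 loop with proportional control, e_ss = 1/(1 + K_p·G_p(0)).
G_p(0) = 1.175. Require 1/(1 + K_p·1.175) = 0.03, so 1 + 1.175·K_p = 33.33.
K_p = (33.33 − 1)/1.175 = 27.5.

K_p = 27.5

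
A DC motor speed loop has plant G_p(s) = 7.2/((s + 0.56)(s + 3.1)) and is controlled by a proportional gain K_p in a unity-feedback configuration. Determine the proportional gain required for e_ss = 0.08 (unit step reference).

K_p = 2.77

The loop is type 0, so e_ss(step) = 1/(1 + K_pos) with K_pos = K_p·G_p(0).
G_p(0) = 4.147. Require 1/(1 + K_p·4.147) = 0.08, so 1 + 4.147·K_p = 12.5.
K_p = (12.5 − 1)/4.147 = 2.77.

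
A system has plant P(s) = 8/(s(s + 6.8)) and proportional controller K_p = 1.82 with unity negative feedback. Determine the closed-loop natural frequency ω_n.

With unity feedback the closed-loop characteristic equation is s² + 6.8s + 1.82·8 = s² + 6.8s + 14.56 = 0.
Matching s² + 2ζω_n s + ω_n²: ω_n = √14.56 = 3.816 rad/s and 2ζω_n = 6.8, so ζ = 6.8/(2·3.816) = 0.891.

ω_n = 3.82 rad/s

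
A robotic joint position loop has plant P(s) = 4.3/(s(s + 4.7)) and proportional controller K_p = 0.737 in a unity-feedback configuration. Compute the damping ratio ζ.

1 + K_p·P(s) = 0 gives s² + 4.7s + 3.169 = 0.
Matching s² + 2ζω_n s + ω_n²: ω_n = √3.169 = 1.78 rad/s and 2ζω_n = 4.7, so ζ = 4.7/(2·1.78) = 1.32.

ζ = 1.32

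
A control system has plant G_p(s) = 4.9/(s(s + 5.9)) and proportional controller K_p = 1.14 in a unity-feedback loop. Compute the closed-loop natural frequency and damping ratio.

With unity feedback the closed-loop characteristic equation is s² + 5.9s + 1.14·4.9 = s² + 5.9s + 5.586 = 0.
Matching s² + 2ζω_n s + ω_n²: ω_n = √5.586 = 2.363 rad/s and 2ζω_n = 5.9, so ζ = 5.9/(2·2.363) = 1.25.

ω_n = 2.36 rad/s, ζ = 1.25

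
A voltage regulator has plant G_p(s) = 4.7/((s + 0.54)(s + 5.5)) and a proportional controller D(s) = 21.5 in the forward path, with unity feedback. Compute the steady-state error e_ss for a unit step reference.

The loop is type 0. Static position error constant K_pos = D(0)·G_p(0) = 21.5·1.582 = 34.02.
Steady-state error to a unit step: e_ss = 1/(1+K_pos) = 1/35.02 = 0.0286.

0.0286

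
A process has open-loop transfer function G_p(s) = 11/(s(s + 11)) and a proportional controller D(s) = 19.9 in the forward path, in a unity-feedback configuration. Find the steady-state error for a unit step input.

0

The open loop D(s)G_p(s) has a pole at the origin (type 1), so the static position error constant is infinite and e_ss = 1/(1+∞) = 0.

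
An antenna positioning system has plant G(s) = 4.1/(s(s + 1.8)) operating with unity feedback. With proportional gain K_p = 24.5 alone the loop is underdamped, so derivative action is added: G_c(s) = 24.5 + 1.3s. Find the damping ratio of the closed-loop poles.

Forward path: (24.5 + 1.3s)·4.1/(s(s+1.8)). The closed-loop characteristic equation is s² + (1.8 + 4.1·1.3)s + 4.1·24.5 = 0.
That is s² + 7.13s + 100.4 = 0, so ω_n = 10.02 rad/s and ζ = 7.13/(2·10.02) = 0.3557.

ζ = 0.356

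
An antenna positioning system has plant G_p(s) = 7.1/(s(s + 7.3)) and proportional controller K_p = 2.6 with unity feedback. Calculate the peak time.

Closed-loop characteristic equation: s² + 7.3s + 18.46 = 0, so ω_n = 4.297 rad/s and ζ = 7.3/(2·4.297) = 0.8495.
Damped frequency ω_d = ω_n√(1−ζ²) = 2.267 rad/s, so peak time T_p = π/ω_d = 1.39 s.

T_p = 1.39 s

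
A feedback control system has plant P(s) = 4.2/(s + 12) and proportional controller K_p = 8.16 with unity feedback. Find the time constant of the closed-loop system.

Closed-loop transfer function: T(s) = K_p·P(s)/(1 + K_p·P(s)) = 34.27/(s + 12 + 34.27) = 34.27/(s + 46.27).
Time constant τ = 1/46.27 = 0.0216 s.

τ = 0.0216 s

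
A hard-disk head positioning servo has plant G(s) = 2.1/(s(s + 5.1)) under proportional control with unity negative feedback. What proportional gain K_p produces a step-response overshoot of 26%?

From %OS = 100·exp(−πζ/√(1−ζ²)) = 26%, ζ = −ln(0.26)/√(π²+ln²(0.26)) = 0.3941.
Characteristic equation s² + 5.1s + 2.1K_p = 0 gives ζ = 5.1/(2√(2.1K_p)).
Setting ζ = 0.3941: √(2.1K_p) = 5.1/(2·0.3941) = 6.471, so K_p = 41.87/2.1 = 19.9.

K_p = 19.9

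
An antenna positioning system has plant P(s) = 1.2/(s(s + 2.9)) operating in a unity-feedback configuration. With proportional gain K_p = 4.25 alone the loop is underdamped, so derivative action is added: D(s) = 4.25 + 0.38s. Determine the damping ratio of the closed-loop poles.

ζ = 0.743

Forward path: (4.25 + 0.38s)·1.2/(s(s+2.9)). The closed-loop characteristic equation is s² + (2.9 + 1.2·0.38)s + 1.2·4.25 = 0.
That is s² + 3.356s + 5.1 = 0, so ω_n = 2.258 rad/s and ζ = 3.356/(2·2.258) = 0.743.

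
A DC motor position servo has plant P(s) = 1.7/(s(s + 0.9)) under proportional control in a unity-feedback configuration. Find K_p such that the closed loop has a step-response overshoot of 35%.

From %OS = 100·exp(−πζ/√(1−ζ²)) = 35%, ζ = −ln(0.35)/√(π²+ln²(0.35)) = 0.3169.
Characteristic equation s² + 0.9s + 1.7K_p = 0 gives ζ = 0.9/(2√(1.7K_p)).
Setting ζ = 0.3169: √(1.7K_p) = 0.9/(2·0.3169) = 1.42, so K_p = 2.016/1.7 = 1.19.

K_p = 1.19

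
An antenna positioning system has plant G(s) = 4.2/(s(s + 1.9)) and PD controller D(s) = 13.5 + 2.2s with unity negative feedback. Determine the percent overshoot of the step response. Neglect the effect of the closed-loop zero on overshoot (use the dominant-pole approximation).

Forward path: (13.5 + 2.2s)·4.2/(s(s+1.9)). The closed-loop characteristic equation is s² + (1.9 + 4.2·2.2)s + 4.2·13.5 = 0.
That is s² + 11.14s + 56.7 = 0, so ω_n = 7.53 rad/s and ζ = 11.14/(2·7.53) = 0.7397.
%OS = 100·exp(−πζ/√(1−ζ²)) = 3.16%.

3.16%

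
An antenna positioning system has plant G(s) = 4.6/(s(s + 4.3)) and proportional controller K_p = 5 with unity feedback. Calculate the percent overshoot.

Closed-loop characteristic equation: s² + 4.3s + 23 = 0, so ω_n = 4.796 rad/s and ζ = 4.3/(2·4.796) = 0.4483.
%OS = 100·exp(−πζ/√(1−ζ²)) = 100·exp(−π·0.4483/√0.799) = 20.7%.

20.7%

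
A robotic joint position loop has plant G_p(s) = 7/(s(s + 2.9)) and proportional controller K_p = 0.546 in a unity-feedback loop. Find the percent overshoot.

The closed-loop denominator s² + 2.9s + 3.822 gives ω_n = √3.822 = 1.955 and ζ = 2.9/(2ω_n) = 0.7417.
%OS = 100·exp(−πζ/√(1−ζ²)) = 100·exp(−π·0.7417/√0.4499) = 3.1%.

3.1%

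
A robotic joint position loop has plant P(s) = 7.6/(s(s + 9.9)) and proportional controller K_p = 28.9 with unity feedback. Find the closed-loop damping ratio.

ζ = 0.334

1 + K_p·P(s) = 0 gives s² + 9.9s + 219.6 = 0.
Matching s² + 2ζω_n s + ω_n²: ω_n = √219.6 = 14.82 rad/s and 2ζω_n = 9.9, so ζ = 9.9/(2·14.82) = 0.334.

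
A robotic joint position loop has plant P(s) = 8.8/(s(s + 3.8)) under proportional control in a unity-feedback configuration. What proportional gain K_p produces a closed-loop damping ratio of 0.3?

K_p = 4.56

Closed-loop characteristic equation: s² + 3.8s + K_p·8.8 = 0.
So ω_n = √(8.8K_p) and 2ζω_n = 3.8, giving ζ = 3.8/(2√(8.8K_p)).
Setting ζ = 0.3: √(8.8K_p) = 3.8/(2·0.3) = 6.333, so K_p = 40.11/8.8 = 4.56.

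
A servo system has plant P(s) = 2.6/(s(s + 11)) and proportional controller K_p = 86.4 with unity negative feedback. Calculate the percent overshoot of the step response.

29%

Closed-loop characteristic equation: s² + 11s + 224.6 = 0, so ω_n = 14.99 rad/s and ζ = 11/(2·14.99) = 0.367.
%OS = 100·exp(−πζ/√(1−ζ²)) = 100·exp(−π·0.367/√0.8653) = 29%.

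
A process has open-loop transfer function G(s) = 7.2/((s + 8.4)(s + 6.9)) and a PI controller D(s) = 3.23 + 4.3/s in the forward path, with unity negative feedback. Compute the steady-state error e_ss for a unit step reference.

0

The open loop D(s)G(s) has a pole at the origin (type 1), so the static position error constant is infinite and e_ss = 1/(1+∞) = 0.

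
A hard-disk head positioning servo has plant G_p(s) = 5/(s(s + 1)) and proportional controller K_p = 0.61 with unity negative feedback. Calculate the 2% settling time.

The closed-loop denominator s² + 1s + 3.05 gives ω_n = √3.05 = 1.746 and ζ = 1/(2ω_n) = 0.2863.
2% settling time T_s ≈ 4/(ζω_n) = 4/0.5 = 8 s.

T_s ≈ 8 s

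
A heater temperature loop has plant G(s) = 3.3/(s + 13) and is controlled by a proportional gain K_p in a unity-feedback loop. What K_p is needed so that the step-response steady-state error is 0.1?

The loop is type 0, so e_ss(step) = 1/(1 + K_pos) with K_pos = K_p·G(0).
G(0) = 0.2538. Require 1/(1 + K_p·0.2538) = 0.1, so 1 + 0.2538·K_p = 10.
K_p = (10 − 1)/0.2538 = 35.5.

K_p = 35.5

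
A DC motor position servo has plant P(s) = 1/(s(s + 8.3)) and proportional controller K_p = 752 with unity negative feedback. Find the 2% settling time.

T_s ≈ 0.964 s

The closed-loop denominator s² + 8.3s + 752 gives ω_n = √752 = 27.42 and ζ = 8.3/(2ω_n) = 0.1513.
2% settling time T_s ≈ 4/(ζω_n) = 4/4.15 = 0.964 s.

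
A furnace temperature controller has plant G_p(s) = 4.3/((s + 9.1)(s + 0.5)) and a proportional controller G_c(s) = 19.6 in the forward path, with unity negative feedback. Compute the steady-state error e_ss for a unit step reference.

The loop is type 0. Static position error constant K_pos = G_c(0)·G_p(0) = 19.6·0.9451 = 18.52.
Steady-state error to a unit step: e_ss = 1/(1+K_pos) = 1/19.52 = 0.0512.

0.0512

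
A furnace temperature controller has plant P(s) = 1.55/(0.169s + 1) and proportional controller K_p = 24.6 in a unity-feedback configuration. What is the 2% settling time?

T_s ≈ 0.0173 s

Closed loop: T(s) = K_p·P/(1+K_p·P) = 38.13/(0.169s + 1 + 38.13), with pole at s = −(1 + 38.13)/0.169 = −231.5.
τ = 1/231.5 = 0.004319 s, so 2% settling time ≈ 4τ = 0.0173 s.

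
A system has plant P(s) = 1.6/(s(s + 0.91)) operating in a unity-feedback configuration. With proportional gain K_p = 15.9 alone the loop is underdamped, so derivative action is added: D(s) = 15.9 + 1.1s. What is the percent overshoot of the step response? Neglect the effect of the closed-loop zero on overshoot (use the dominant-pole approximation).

42.2%

Forward path: (15.9 + 1.1s)·1.6/(s(s+0.91)). The closed-loop characteristic equation is s² + (0.91 + 1.6·1.1)s + 1.6·15.9 = 0.
That is s² + 2.67s + 25.44 = 0, so ω_n = 5.044 rad/s and ζ = 2.67/(2·5.044) = 0.2647.
%OS = 100·exp(−πζ/√(1−ζ²)) = 42.2%.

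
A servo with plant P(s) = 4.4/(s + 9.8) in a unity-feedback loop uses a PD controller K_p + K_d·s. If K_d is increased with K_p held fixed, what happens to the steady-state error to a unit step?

K_d affects only the transient (the s-coefficient); the DC loop gain, and hence e_ss, depends only on K_p.

unchanged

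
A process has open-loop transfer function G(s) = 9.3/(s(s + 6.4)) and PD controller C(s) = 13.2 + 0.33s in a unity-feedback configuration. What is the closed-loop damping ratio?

Forward path: (13.2 + 0.33s)·9.3/(s(s+6.4)). The closed-loop characteristic equation is s² + (6.4 + 9.3·0.33)s + 9.3·13.2 = 0.
That is s² + 9.469s + 122.8 = 0, so ω_n = 11.08 rad/s and ζ = 9.469/(2·11.08) = 0.4273.

ζ = 0.427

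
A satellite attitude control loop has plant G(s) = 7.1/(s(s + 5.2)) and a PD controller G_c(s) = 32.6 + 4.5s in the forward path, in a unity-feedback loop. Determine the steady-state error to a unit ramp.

The loop has one pole at the origin (type 1). Velocity error constant K_v = lim_{s→0} s·G_c(s)G(s) = 32.6·7.1/5.2 = 44.51.
Steady-state error to a unit ramp: e_ss = 1/K_v = 0.0225.

0.0225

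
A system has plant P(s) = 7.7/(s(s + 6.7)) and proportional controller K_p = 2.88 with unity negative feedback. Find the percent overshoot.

The closed-loop denominator s² + 6.7s + 22.18 gives ω_n = √22.18 = 4.709 and ζ = 6.7/(2ω_n) = 0.7114.
%OS = 100·exp(−πζ/√(1−ζ²)) = 100·exp(−π·0.7114/√0.4939) = 4.16%.

4.16%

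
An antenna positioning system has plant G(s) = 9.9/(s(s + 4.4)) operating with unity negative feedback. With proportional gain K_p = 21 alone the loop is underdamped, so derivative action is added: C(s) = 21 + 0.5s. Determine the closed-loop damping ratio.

ζ = 0.324

Forward path: (21 + 0.5s)·9.9/(s(s+4.4)). The closed-loop characteristic equation is s² + (4.4 + 9.9·0.5)s + 9.9·21 = 0.
That is s² + 9.35s + 207.9 = 0, so ω_n = 14.42 rad/s and ζ = 9.35/(2·14.42) = 0.3242.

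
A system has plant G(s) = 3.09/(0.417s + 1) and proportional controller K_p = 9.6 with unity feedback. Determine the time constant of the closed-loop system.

Closed loop: T(s) = K_p·G/(1+K_p·G) = 29.66/(0.417s + 1 + 29.66), with pole at s = −(1 + 29.66)/0.417 = −73.53.
Closed-loop time constant τ = 1/73.53 = 0.0136 s.

τ = 0.0136 s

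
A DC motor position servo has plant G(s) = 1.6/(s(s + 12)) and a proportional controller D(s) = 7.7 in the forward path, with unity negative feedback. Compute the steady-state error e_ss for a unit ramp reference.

The loop has one pole at the origin (type 1). Velocity error constant K_v = lim_{s→0} s·D(s)G(s) = 7.7·1.6/12 = 1.027.
Steady-state error to a unit ramp: e_ss = 1/K_v = 0.974.

0.974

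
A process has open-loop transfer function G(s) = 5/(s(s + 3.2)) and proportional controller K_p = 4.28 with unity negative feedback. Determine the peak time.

T_p = 0.724 s

Closed-loop characteristic equation: s² + 3.2s + 21.4 = 0, so ω_n = 4.626 rad/s and ζ = 3.2/(2·4.626) = 0.3459.
Damped frequency ω_d = ω_n√(1−ζ²) = 4.341 rad/s, so peak time T_p = π/ω_d = 0.724 s.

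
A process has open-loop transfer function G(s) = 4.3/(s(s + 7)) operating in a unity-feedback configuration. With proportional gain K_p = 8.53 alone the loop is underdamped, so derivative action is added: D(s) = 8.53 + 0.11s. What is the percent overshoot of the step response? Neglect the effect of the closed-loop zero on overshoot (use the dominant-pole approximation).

8.52%

Forward path: (8.53 + 0.11s)·4.3/(s(s+7)). The closed-loop characteristic equation is s² + (7 + 4.3·0.11)s + 4.3·8.53 = 0.
That is s² + 7.473s + 36.68 = 0, so ω_n = 6.056 rad/s and ζ = 7.473/(2·6.056) = 0.617.
%OS = 100·exp(−πζ/√(1−ζ²)) = 8.52%.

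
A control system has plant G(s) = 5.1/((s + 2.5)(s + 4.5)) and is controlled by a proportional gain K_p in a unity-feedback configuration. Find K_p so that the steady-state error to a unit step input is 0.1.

For a type-0 loop with proportional control, e_ss = 1/(1 + K_p·G(0)).
G(0) = 0.4533. Require 1/(1 + K_p·0.4533) = 0.1, so 1 + 0.4533·K_p = 10.
K_p = (10 − 1)/0.4533 = 19.9.

K_p = 19.9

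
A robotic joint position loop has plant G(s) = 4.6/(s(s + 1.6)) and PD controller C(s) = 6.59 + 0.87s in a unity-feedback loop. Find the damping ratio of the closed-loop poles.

Forward path: (6.59 + 0.87s)·4.6/(s(s+1.6)). The closed-loop characteristic equation is s² + (1.6 + 4.6·0.87)s + 4.6·6.59 = 0.
That is s² + 5.602s + 30.31 = 0, so ω_n = 5.506 rad/s and ζ = 5.602/(2·5.506) = 0.5087.

ζ = 0.509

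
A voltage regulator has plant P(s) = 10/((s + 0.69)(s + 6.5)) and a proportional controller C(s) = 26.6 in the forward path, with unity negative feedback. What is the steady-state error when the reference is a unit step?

The loop is type 0. Static position error constant K_pos = C(0)·P(0) = 26.6·2.23 = 59.31.
Steady-state error to a unit step: e_ss = 1/(1+K_pos) = 1/60.31 = 0.0166.

0.0166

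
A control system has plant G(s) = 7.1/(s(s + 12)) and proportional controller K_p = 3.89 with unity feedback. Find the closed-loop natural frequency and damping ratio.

With unity feedback the closed-loop characteristic equation is s² + 12s + 3.89·7.1 = s² + 12s + 27.62 = 0.
So ω_n² = 27.62 ⇒ ω_n = 5.255 rad/s, and ζ = 12/(2ω_n) = 1.14.

ω_n = 5.26 rad/s, ζ = 1.14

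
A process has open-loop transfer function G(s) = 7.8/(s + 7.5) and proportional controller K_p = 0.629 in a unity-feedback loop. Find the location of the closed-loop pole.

Closed-loop transfer function: T(s) = K_p·G(s)/(1 + K_p·G(s)) = 4.906/(s + 7.5 + 4.906) = 4.906/(s + 12.41).
The closed-loop pole is at s = −12.41.

s = -12.41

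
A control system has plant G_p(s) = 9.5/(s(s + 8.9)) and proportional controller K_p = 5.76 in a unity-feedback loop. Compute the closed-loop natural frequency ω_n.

ω_n = 7.4 rad/s

The closed-loop denominator is s(s+8.9) + 5.76·9.5 = s² + 8.9s + 54.72.
Matching s² + 2ζω_n s + ω_n²: ω_n = √54.72 = 7.397 rad/s and 2ζω_n = 8.9, so ζ = 8.9/(2·7.397) = 0.602.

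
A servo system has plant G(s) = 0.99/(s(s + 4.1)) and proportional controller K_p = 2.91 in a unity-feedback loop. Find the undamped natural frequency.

ω_n = 1.7 rad/s

1 + K_p·G(s) = 0 gives s² + 4.1s + 2.881 = 0.
So ω_n² = 2.881 ⇒ ω_n = 1.697 rad/s, and ζ = 4.1/(2ω_n) = 1.21.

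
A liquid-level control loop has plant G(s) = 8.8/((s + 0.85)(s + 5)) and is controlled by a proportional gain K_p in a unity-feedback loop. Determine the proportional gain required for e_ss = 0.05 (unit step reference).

K_p = 9.18

For a type-0 loop with proportional control, e_ss = 1/(1 + K_p·G(0)).
G(0) = 2.071. Require 1/(1 + K_p·2.071) = 0.05, so 1 + 2.071·K_p = 20.
K_p = (20 − 1)/2.071 = 9.18.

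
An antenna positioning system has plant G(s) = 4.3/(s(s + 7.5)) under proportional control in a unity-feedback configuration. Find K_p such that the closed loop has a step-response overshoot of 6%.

From %OS = 100·exp(−πζ/√(1−ζ²)) = 6%, ζ = −ln(0.06)/√(π²+ln²(0.06)) = 0.6671.
Characteristic equation s² + 7.5s + 4.3K_p = 0 gives ζ = 7.5/(2√(4.3K_p)).
Setting ζ = 0.6671: √(4.3K_p) = 7.5/(2·0.6671) = 5.621, so K_p = 31.6/4.3 = 7.35.

K_p = 7.35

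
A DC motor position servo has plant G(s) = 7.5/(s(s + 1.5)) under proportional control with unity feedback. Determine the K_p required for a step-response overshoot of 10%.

From %OS = 100·exp(−πζ/√(1−ζ²)) = 10%, ζ = −ln(0.1)/√(π²+ln²(0.1)) = 0.5912.
Characteristic equation s² + 1.5s + 7.5K_p = 0 gives ζ = 1.5/(2√(7.5K_p)).
Setting ζ = 0.5912: √(7.5K_p) = 1.5/(2·0.5912) = 1.269, so K_p = 1.61/7.5 = 0.215.

K_p = 0.215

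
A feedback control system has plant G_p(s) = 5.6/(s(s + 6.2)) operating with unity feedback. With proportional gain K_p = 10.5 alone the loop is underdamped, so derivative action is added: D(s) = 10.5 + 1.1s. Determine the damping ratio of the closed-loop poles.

ζ = 0.806

Forward path: (10.5 + 1.1s)·5.6/(s(s+6.2)). The closed-loop characteristic equation is s² + (6.2 + 5.6·1.1)s + 5.6·10.5 = 0.
That is s² + 12.36s + 58.8 = 0, so ω_n = 7.668 rad/s and ζ = 12.36/(2·7.668) = 0.8059.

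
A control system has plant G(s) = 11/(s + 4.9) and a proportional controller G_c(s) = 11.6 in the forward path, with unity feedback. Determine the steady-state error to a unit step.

The loop is type 0. Static position error constant K_pos = G_c(0)·G(0) = 11.6·2.245 = 26.04.
Steady-state error to a unit step: e_ss = 1/(1+K_pos) = 1/27.04 = 0.037.

0.037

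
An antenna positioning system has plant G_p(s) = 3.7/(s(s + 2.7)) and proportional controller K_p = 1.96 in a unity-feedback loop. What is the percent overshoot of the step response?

Closed-loop characteristic equation: s² + 2.7s + 7.252 = 0, so ω_n = 2.693 rad/s and ζ = 2.7/(2·2.693) = 0.5013.
%OS = 100·exp(−πζ/√(1−ζ²)) = 100·exp(−π·0.5013/√0.7487) = 16.2%.

16.2%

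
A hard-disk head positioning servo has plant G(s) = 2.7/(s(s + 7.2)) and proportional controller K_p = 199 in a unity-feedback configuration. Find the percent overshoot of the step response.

61%

The closed-loop denominator s² + 7.2s + 537.3 gives ω_n = √537.3 = 23.18 and ζ = 7.2/(2ω_n) = 0.1553.
%OS = 100·exp(−πζ/√(1−ζ²)) = 100·exp(−π·0.1553/√0.9759) = 61%.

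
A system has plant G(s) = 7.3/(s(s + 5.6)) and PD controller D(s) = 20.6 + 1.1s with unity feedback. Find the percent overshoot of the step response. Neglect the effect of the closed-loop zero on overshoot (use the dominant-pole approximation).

12.2%

Forward path: (20.6 + 1.1s)·7.3/(s(s+5.6)). The closed-loop characteristic equation is s² + (5.6 + 7.3·1.1)s + 7.3·20.6 = 0.
That is s² + 13.63s + 150.4 = 0, so ω_n = 12.26 rad/s and ζ = 13.63/(2·12.26) = 0.5557.
%OS = 100·exp(−πζ/√(1−ζ²)) = 12.2%.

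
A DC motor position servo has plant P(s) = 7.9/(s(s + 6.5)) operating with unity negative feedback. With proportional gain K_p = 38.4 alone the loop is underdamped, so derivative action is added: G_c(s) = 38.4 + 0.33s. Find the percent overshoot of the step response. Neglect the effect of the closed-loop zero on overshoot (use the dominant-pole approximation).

Forward path: (38.4 + 0.33s)·7.9/(s(s+6.5)). The closed-loop characteristic equation is s² + (6.5 + 7.9·0.33)s + 7.9·38.4 = 0.
That is s² + 9.107s + 303.4 = 0, so ω_n = 17.42 rad/s and ζ = 9.107/(2·17.42) = 0.2614.
%OS = 100·exp(−πζ/√(1−ζ²)) = 42.7%.

42.7%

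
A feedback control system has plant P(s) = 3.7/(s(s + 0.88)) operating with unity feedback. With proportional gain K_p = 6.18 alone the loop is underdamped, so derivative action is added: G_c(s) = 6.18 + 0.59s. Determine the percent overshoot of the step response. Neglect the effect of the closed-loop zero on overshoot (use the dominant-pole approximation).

34.6%

Forward path: (6.18 + 0.59s)·3.7/(s(s+0.88)). The closed-loop characteristic equation is s² + (0.88 + 3.7·0.59)s + 3.7·6.18 = 0.
That is s² + 3.063s + 22.87 = 0, so ω_n = 4.782 rad/s and ζ = 3.063/(2·4.782) = 0.3203.
%OS = 100·exp(−πζ/√(1−ζ²)) = 34.6%.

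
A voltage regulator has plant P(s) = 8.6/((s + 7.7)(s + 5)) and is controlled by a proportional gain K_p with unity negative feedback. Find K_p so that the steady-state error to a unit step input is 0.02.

For a type-0 loop with proportional control, e_ss = 1/(1 + K_p·P(0)).
P(0) = 0.2234. Require 1/(1 + K_p·0.2234) = 0.02, so 1 + 0.2234·K_p = 50.
K_p = (50 − 1)/0.2234 = 219.

K_p = 219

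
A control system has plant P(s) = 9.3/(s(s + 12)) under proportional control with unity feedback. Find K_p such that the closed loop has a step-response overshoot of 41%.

From %OS = 100·exp(−πζ/√(1−ζ²)) = 41%, ζ = −ln(0.41)/√(π²+ln²(0.41)) = 0.273.
Characteristic equation s² + 12s + 9.3K_p = 0 gives ζ = 12/(2√(9.3K_p)).
Setting ζ = 0.273: √(9.3K_p) = 12/(2·0.273) = 21.98, so K_p = 483/9.3 = 51.9.

K_p = 51.9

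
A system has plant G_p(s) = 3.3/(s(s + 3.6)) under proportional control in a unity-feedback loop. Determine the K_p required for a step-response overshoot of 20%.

From %OS = 100·exp(−πζ/√(1−ζ²)) = 20%, ζ = −ln(0.2)/√(π²+ln²(0.2)) = 0.4559.
Characteristic equation s² + 3.6s + 3.3K_p = 0 gives ζ = 3.6/(2√(3.3K_p)).
Setting ζ = 0.4559: √(3.3K_p) = 3.6/(2·0.4559) = 3.948, so K_p = 15.59/3.3 = 4.72.

K_p = 4.72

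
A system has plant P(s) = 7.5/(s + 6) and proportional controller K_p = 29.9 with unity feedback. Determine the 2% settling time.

T_s ≈ 0.0174 s

Closed-loop transfer function: T(s) = K_p·P(s)/(1 + K_p·P(s)) = 224.2/(s + 6 + 224.2) = 224.2/(s + 230.2).
Time constant τ = 1/230.2 = 0.004343 s, so the 2% settling time is about 4τ = 0.0174 s.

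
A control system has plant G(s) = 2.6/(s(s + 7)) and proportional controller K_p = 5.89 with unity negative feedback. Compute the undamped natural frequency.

ω_n = 3.91 rad/s

With unity feedback the closed-loop characteristic equation is s² + 7s + 5.89·2.6 = s² + 7s + 15.31 = 0.
So ω_n² = 15.31 ⇒ ω_n = 3.913 rad/s, and ζ = 7/(2ω_n) = 0.894.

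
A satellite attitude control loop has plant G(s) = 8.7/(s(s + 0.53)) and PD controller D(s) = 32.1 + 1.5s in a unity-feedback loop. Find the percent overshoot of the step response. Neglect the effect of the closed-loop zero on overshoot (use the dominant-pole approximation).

Forward path: (32.1 + 1.5s)·8.7/(s(s+0.53)). The closed-loop characteristic equation is s² + (0.53 + 8.7·1.5)s + 8.7·32.1 = 0.
That is s² + 13.58s + 279.3 = 0, so ω_n = 16.71 rad/s and ζ = 13.58/(2·16.71) = 0.4063.
%OS = 100·exp(−πζ/√(1−ζ²)) = 24.7%.

24.7%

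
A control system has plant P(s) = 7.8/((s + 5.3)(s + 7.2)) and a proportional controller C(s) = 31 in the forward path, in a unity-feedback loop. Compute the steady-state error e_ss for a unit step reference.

0.136

The loop is type 0. Static position error constant K_pos = C(0)·P(0) = 31·0.2044 = 6.336.
Steady-state error to a unit step: e_ss = 1/(1+K_pos) = 1/7.336 = 0.136.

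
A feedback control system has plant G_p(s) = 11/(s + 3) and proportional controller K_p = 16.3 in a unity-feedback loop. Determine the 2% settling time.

T_s ≈ 0.0219 s

Closed-loop transfer function: T(s) = K_p·G_p(s)/(1 + K_p·G_p(s)) = 179.3/(s + 3 + 179.3) = 179.3/(s + 182.3).
Time constant τ = 1/182.3 = 0.005485 s, so the 2% settling time is about 4τ = 0.0219 s.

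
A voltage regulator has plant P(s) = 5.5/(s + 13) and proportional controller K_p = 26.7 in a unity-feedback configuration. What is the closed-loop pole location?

Closed-loop transfer function: T(s) = K_p·P(s)/(1 + K_p·P(s)) = 146.8/(s + 13 + 146.8) = 146.8/(s + 159.8).
The closed-loop pole is at s = −159.8.

s = -159.8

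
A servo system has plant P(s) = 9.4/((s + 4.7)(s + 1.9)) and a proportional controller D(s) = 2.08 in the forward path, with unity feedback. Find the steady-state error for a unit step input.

0.314

The loop is type 0. Static position error constant K_pos = D(0)·P(0) = 2.08·1.053 = 2.189.
Steady-state error to a unit step: e_ss = 1/(1+K_pos) = 1/3.189 = 0.314.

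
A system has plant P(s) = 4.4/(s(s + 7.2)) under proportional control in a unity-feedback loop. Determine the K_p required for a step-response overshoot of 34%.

K_p = 27.9

From %OS = 100·exp(−πζ/√(1−ζ²)) = 34%, ζ = −ln(0.34)/√(π²+ln²(0.34)) = 0.3248.
Characteristic equation s² + 7.2s + 4.4K_p = 0 gives ζ = 7.2/(2√(4.4K_p)).
Setting ζ = 0.3248: √(4.4K_p) = 7.2/(2·0.3248) = 11.08, so K_p = 122.9/4.4 = 27.9.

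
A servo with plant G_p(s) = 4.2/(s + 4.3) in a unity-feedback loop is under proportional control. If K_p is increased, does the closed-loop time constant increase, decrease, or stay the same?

decrease

Closed-loop pole is at s = −(4.3+K_p·4.2); larger K_p moves it further left, so τ = 1/(4.3+K_p·4.2) decreases.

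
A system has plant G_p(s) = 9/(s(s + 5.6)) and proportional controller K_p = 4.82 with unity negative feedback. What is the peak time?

T_p = 0.527 s

The closed-loop denominator s² + 5.6s + 43.38 gives ω_n = √43.38 = 6.586 and ζ = 5.6/(2ω_n) = 0.4251.
Damped frequency ω_d = ω_n√(1−ζ²) = 5.962 rad/s, so peak time T_p = π/ω_d = 0.527 s.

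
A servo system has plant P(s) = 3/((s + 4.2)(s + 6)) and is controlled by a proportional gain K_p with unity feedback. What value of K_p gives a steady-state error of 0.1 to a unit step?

The loop is type 0, so e_ss(step) = 1/(1 + K_pos) with K_pos = K_p·P(0).
P(0) = 0.119. Require 1/(1 + K_p·0.119) = 0.1, so 1 + 0.119·K_p = 10.
K_p = (10 − 1)/0.119 = 75.6.

K_p = 75.6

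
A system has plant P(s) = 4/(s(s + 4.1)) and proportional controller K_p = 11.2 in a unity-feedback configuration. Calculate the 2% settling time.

Closed-loop characteristic equation: s² + 4.1s + 44.8 = 0, so ω_n = 6.693 rad/s and ζ = 4.1/(2·6.693) = 0.3063.
2% settling time T_s ≈ 4/(ζω_n) = 4/2.05 = 1.95 s.

T_s ≈ 1.95 s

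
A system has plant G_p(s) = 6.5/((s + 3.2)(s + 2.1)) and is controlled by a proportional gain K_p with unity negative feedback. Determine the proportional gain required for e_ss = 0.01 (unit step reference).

K_p = 102

The loop is type 0, so e_ss(step) = 1/(1 + K_pos) with K_pos = K_p·G_p(0).
G_p(0) = 0.9673. Require 1/(1 + K_p·0.9673) = 0.01, so 1 + 0.9673·K_p = 100.
K_p = (100 − 1)/0.9673 = 102.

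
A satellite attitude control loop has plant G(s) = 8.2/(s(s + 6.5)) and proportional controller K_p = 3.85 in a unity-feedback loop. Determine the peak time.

T_p = 0.685 s

The closed-loop denominator s² + 6.5s + 31.57 gives ω_n = √31.57 = 5.619 and ζ = 6.5/(2ω_n) = 0.5784.
Damped frequency ω_d = ω_n√(1−ζ²) = 4.583 rad/s, so peak time T_p = π/ω_d = 0.685 s.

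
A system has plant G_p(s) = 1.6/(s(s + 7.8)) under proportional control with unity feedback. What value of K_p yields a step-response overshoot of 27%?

From %OS = 100·exp(−πζ/√(1−ζ²)) = 27%, ζ = −ln(0.27)/√(π²+ln²(0.27)) = 0.3847.
Characteristic equation s² + 7.8s + 1.6K_p = 0 gives ζ = 7.8/(2√(1.6K_p)).
Setting ζ = 0.3847: √(1.6K_p) = 7.8/(2·0.3847) = 10.14, so K_p = 102.8/1.6 = 64.2.

K_p = 64.2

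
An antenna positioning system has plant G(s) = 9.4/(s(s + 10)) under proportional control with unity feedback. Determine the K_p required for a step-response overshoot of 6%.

K_p = 5.98

From %OS = 100·exp(−πζ/√(1−ζ²)) = 6%, ζ = −ln(0.06)/√(π²+ln²(0.06)) = 0.6671.
Characteristic equation s² + 10s + 9.4K_p = 0 gives ζ = 10/(2√(9.4K_p)).
Setting ζ = 0.6671: √(9.4K_p) = 10/(2·0.6671) = 7.495, so K_p = 56.17/9.4 = 5.98.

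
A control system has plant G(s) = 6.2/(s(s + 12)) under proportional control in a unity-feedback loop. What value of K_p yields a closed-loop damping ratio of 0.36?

K_p = 44.8

Closed-loop characteristic equation: s² + 12s + K_p·6.2 = 0.
So ω_n = √(6.2K_p) and 2ζω_n = 12, giving ζ = 12/(2√(6.2K_p)).
Setting ζ = 0.36: √(6.2K_p) = 12/(2·0.36) = 16.67, so K_p = 277.8/6.2 = 44.8.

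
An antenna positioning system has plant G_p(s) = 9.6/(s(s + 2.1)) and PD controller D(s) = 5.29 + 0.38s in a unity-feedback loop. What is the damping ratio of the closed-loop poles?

ζ = 0.403

Forward path: (5.29 + 0.38s)·9.6/(s(s+2.1)). The closed-loop characteristic equation is s² + (2.1 + 9.6·0.38)s + 9.6·5.29 = 0.
That is s² + 5.748s + 50.78 = 0, so ω_n = 7.126 rad/s and ζ = 5.748/(2·7.126) = 0.4033.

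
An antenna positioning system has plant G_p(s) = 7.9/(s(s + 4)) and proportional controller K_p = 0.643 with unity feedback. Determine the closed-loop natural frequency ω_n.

With unity feedback the closed-loop characteristic equation is s² + 4s + 0.643·7.9 = s² + 4s + 5.08 = 0.
Matching s² + 2ζω_n s + ω_n²: ω_n = √5.08 = 2.254 rad/s and 2ζω_n = 4, so ζ = 4/(2·2.254) = 0.887.

ω_n = 2.25 rad/s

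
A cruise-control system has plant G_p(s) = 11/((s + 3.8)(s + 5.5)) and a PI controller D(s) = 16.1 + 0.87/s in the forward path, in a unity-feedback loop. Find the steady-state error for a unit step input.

The open loop D(s)G_p(s) has a pole at the origin (type 1), so the static position error constant is infinite and e_ss = 1/(1+∞) = 0.

0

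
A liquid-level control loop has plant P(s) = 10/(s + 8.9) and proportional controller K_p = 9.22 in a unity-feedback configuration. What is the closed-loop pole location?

s = -101.1

Closed-loop transfer function: T(s) = K_p·P(s)/(1 + K_p·P(s)) = 92.2/(s + 8.9 + 92.2) = 92.2/(s + 101.1).
The closed-loop pole is at s = −101.1.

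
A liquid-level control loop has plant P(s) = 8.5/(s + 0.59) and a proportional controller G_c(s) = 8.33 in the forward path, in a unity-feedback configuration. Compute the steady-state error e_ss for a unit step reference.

0.00826

The loop is type 0. Static position error constant K_pos = G_c(0)·P(0) = 8.33·14.41 = 120.
Steady-state error to a unit step: e_ss = 1/(1+K_pos) = 1/121 = 0.00826.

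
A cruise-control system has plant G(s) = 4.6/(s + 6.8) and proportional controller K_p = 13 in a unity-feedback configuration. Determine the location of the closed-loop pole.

s = -66.6

Closed-loop transfer function: T(s) = K_p·G(s)/(1 + K_p·G(s)) = 59.8/(s + 6.8 + 59.8) = 59.8/(s + 66.6).
The closed-loop pole is at s = −66.6.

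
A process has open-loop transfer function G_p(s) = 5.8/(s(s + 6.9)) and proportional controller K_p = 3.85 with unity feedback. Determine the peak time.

T_p = 0.973 s

Closed-loop characteristic equation: s² + 6.9s + 22.33 = 0, so ω_n = 4.725 rad/s and ζ = 6.9/(2·4.725) = 0.7301.
Damped frequency ω_d = ω_n√(1−ζ²) = 3.229 rad/s, so peak time T_p = π/ω_d = 0.973 s.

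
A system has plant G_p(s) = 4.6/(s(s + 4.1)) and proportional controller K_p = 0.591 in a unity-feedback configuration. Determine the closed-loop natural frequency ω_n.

ω_n = 1.65 rad/s

With unity feedback the closed-loop characteristic equation is s² + 4.1s + 0.591·4.6 = s² + 4.1s + 2.719 = 0.
Matching s² + 2ζω_n s + ω_n²: ω_n = √2.719 = 1.649 rad/s and 2ζω_n = 4.1, so ζ = 4.1/(2·1.649) = 1.24.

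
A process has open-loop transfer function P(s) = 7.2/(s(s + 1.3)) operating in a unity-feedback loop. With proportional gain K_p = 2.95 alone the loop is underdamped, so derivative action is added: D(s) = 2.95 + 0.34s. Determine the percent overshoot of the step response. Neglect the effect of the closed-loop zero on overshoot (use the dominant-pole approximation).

24.7%

Forward path: (2.95 + 0.34s)·7.2/(s(s+1.3)). The closed-loop characteristic equation is s² + (1.3 + 7.2·0.34)s + 7.2·2.95 = 0.
That is s² + 3.748s + 21.24 = 0, so ω_n = 4.609 rad/s and ζ = 3.748/(2·4.609) = 0.4066.
%OS = 100·exp(−πζ/√(1−ζ²)) = 24.7%.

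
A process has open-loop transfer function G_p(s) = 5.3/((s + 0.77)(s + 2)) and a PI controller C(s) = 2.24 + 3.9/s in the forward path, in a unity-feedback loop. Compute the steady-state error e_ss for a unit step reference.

The open loop C(s)G_p(s) has a pole at the origin (type 1), so the static position error constant is infinite and e_ss = 1/(1+∞) = 0.

0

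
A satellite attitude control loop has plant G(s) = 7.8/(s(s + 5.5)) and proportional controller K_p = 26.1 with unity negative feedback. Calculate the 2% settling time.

Closed-loop characteristic equation: s² + 5.5s + 203.6 = 0, so ω_n = 14.27 rad/s and ζ = 5.5/(2·14.27) = 0.1927.
2% settling time T_s ≈ 4/(ζω_n) = 4/2.75 = 1.45 s.

T_s ≈ 1.45 s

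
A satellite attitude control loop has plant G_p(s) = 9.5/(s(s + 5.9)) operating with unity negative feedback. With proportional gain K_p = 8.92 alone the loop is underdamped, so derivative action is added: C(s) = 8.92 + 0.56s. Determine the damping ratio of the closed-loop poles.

Forward path: (8.92 + 0.56s)·9.5/(s(s+5.9)). The closed-loop characteristic equation is s² + (5.9 + 9.5·0.56)s + 9.5·8.92 = 0.
That is s² + 11.22s + 84.74 = 0, so ω_n = 9.205 rad/s and ζ = 11.22/(2·9.205) = 0.6094.

ζ = 0.609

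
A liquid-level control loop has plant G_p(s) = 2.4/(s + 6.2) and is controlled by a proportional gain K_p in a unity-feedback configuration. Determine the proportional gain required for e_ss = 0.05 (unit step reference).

K_p = 49.1

Steady-state error for a unit step on this type-0 loop is 1/(1 + K_p·G_p(0)).
G_p(0) = 0.3871. Require 1/(1 + K_p·0.3871) = 0.05, so 1 + 0.3871·K_p = 20.
K_p = (20 − 1)/0.3871 = 49.1.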